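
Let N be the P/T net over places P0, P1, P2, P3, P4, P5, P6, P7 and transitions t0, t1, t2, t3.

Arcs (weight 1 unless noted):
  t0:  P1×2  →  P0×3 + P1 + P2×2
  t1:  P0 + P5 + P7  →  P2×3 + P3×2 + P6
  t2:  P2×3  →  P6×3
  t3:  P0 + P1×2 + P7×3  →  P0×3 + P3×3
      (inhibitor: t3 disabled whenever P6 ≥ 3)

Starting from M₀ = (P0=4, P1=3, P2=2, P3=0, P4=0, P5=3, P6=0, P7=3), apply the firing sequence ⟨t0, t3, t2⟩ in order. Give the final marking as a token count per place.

step 1: fire t0:  (P0=4, P1=3, P2=2, P3=0, P4=0, P5=3, P6=0, P7=3) → (P0=7, P1=2, P2=4, P3=0, P4=0, P5=3, P6=0, P7=3)
step 2: fire t3:  (P0=7, P1=2, P2=4, P3=0, P4=0, P5=3, P6=0, P7=3) → (P0=9, P1=0, P2=4, P3=3, P4=0, P5=3, P6=0, P7=0)
step 3: fire t2:  (P0=9, P1=0, P2=4, P3=3, P4=0, P5=3, P6=0, P7=0) → (P0=9, P1=0, P2=1, P3=3, P4=0, P5=3, P6=3, P7=0)

(P0=9, P1=0, P2=1, P3=3, P4=0, P5=3, P6=3, P7=0)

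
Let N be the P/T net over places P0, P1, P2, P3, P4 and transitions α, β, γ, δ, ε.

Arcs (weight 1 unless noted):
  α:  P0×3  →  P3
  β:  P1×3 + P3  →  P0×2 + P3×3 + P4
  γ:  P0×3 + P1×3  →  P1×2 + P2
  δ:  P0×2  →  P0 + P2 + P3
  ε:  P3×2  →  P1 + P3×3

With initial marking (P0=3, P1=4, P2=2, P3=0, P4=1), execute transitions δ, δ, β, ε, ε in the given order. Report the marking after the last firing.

(P0=3, P1=3, P2=4, P3=6, P4=2)

step 1: fire δ:  (P0=3, P1=4, P2=2, P3=0, P4=1) → (P0=2, P1=4, P2=3, P3=1, P4=1)
step 2: fire δ:  (P0=2, P1=4, P2=3, P3=1, P4=1) → (P0=1, P1=4, P2=4, P3=2, P4=1)
step 3: fire β:  (P0=1, P1=4, P2=4, P3=2, P4=1) → (P0=3, P1=1, P2=4, P3=4, P4=2)
step 4: fire ε:  (P0=3, P1=1, P2=4, P3=4, P4=2) → (P0=3, P1=2, P2=4, P3=5, P4=2)
step 5: fire ε:  (P0=3, P1=2, P2=4, P3=5, P4=2) → (P0=3, P1=3, P2=4, P3=6, P4=2)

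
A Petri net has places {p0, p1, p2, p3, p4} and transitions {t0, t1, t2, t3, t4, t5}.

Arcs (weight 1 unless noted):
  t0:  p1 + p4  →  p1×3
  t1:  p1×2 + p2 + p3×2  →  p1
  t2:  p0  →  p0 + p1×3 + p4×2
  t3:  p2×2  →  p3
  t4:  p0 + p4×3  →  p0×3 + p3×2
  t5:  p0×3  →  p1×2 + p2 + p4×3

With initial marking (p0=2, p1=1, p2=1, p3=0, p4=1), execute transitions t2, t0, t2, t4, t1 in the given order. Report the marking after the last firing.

step 1: fire t2:  (p0=2, p1=1, p2=1, p3=0, p4=1) → (p0=2, p1=4, p2=1, p3=0, p4=3)
step 2: fire t0:  (p0=2, p1=4, p2=1, p3=0, p4=3) → (p0=2, p1=6, p2=1, p3=0, p4=2)
step 3: fire t2:  (p0=2, p1=6, p2=1, p3=0, p4=2) → (p0=2, p1=9, p2=1, p3=0, p4=4)
step 4: fire t4:  (p0=2, p1=9, p2=1, p3=0, p4=4) → (p0=4, p1=9, p2=1, p3=2, p4=1)
step 5: fire t1:  (p0=4, p1=9, p2=1, p3=2, p4=1) → (p0=4, p1=8, p2=0, p3=0, p4=1)

(p0=4, p1=8, p2=0, p3=0, p4=1)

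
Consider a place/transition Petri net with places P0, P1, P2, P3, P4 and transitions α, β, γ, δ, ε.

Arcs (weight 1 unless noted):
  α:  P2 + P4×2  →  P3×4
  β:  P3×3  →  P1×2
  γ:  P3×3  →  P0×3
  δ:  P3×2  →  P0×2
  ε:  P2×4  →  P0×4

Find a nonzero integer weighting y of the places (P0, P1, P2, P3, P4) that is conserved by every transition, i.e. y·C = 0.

y = (P0:2, P1:3, P2:2, P3:2, P4:3)

Incidence matrix C (rows=places, cols=transitions):
        α    β    γ    δ    ε
   P0   0    0    3    2    4
   P1   0    2    0    0    0
   P2  -1    0    0    0   -4
   P3   4   -3   -3   -2    0
   P4  -2    0    0    0    0

Candidate y = [2, 3, 2, 2, 3]; check y·C column-wise:
  col α: 2·0 + 3·0 + 2·-1 + 2·4 + 3·-2 = 0
  col β: 2·0 + 3·2 + 2·0 + 2·-3 + 3·0 = 0
  col γ: 2·3 + 3·0 + 2·0 + 2·-3 + 3·0 = 0
  col δ: 2·2 + 3·0 + 2·0 + 2·-2 + 3·0 = 0
  col ε: 2·4 + 3·0 + 2·-4 + 2·0 + 3·0 = 0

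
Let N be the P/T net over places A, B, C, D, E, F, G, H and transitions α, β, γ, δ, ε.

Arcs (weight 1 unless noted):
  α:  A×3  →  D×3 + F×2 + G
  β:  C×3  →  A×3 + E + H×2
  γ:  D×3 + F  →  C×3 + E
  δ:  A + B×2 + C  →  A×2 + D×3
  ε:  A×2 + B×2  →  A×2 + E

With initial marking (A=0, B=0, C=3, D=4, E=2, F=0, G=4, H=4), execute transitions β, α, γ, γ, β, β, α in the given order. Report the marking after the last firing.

(A=3, B=0, C=0, D=4, E=7, F=2, G=6, H=10)

step 1: fire β:  (A=0, B=0, C=3, D=4, E=2, F=0, G=4, H=4) → (A=3, B=0, C=0, D=4, E=3, F=0, G=4, H=6)
step 2: fire α:  (A=3, B=0, C=0, D=4, E=3, F=0, G=4, H=6) → (A=0, B=0, C=0, D=7, E=3, F=2, G=5, H=6)
step 3: fire γ:  (A=0, B=0, C=0, D=7, E=3, F=2, G=5, H=6) → (A=0, B=0, C=3, D=4, E=4, F=1, G=5, H=6)
step 4: fire γ:  (A=0, B=0, C=3, D=4, E=4, F=1, G=5, H=6) → (A=0, B=0, C=6, D=1, E=5, F=0, G=5, H=6)
step 5: fire β:  (A=0, B=0, C=6, D=1, E=5, F=0, G=5, H=6) → (A=3, B=0, C=3, D=1, E=6, F=0, G=5, H=8)
step 6: fire β:  (A=3, B=0, C=3, D=1, E=6, F=0, G=5, H=8) → (A=6, B=0, C=0, D=1, E=7, F=0, G=5, H=10)
step 7: fire α:  (A=6, B=0, C=0, D=1, E=7, F=0, G=5, H=10) → (A=3, B=0, C=0, D=4, E=7, F=2, G=6, H=10)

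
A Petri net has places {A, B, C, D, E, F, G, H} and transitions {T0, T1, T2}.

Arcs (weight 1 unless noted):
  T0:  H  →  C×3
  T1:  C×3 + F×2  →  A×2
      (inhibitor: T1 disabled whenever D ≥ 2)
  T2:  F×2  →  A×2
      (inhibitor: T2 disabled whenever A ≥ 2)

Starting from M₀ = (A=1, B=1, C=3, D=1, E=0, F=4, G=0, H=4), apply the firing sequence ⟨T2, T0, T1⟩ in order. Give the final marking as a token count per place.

step 1: fire T2:  (A=1, B=1, C=3, D=1, E=0, F=4, G=0, H=4) → (A=3, B=1, C=3, D=1, E=0, F=2, G=0, H=4)
step 2: fire T0:  (A=3, B=1, C=3, D=1, E=0, F=2, G=0, H=4) → (A=3, B=1, C=6, D=1, E=0, F=2, G=0, H=3)
step 3: fire T1:  (A=3, B=1, C=6, D=1, E=0, F=2, G=0, H=3) → (A=5, B=1, C=3, D=1, E=0, F=0, G=0, H=3)

(A=5, B=1, C=3, D=1, E=0, F=0, G=0, H=3)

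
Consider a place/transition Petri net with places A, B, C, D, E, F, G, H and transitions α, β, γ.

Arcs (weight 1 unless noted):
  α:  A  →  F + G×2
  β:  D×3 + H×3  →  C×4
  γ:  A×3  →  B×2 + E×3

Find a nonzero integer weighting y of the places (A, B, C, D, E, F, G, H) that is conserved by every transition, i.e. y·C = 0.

y = (A:0, B:0, C:3, D:4, E:0, F:0, G:0, H:0)

Incidence matrix C (rows=places, cols=transitions):
        α    β    γ
    A  -1    0   -3
    B   0    0    2
    C   0    4    0
    D   0   -3    0
    E   0    0    3
    F   1    0    0
    G   2    0    0
    H   0   -3    0

Candidate y = [0, 0, 3, 4, 0, 0, 0, 0]; check y·C column-wise:
  col α: 0·-1 + 3·0 + 4·0 + 0·1 + 0·2 = 0
  col β: 3·4 + 4·-3 + 0·-3 = 0
  col γ: 0·-3 + 0·2 + 3·0 + 4·0 + 0·3 = 0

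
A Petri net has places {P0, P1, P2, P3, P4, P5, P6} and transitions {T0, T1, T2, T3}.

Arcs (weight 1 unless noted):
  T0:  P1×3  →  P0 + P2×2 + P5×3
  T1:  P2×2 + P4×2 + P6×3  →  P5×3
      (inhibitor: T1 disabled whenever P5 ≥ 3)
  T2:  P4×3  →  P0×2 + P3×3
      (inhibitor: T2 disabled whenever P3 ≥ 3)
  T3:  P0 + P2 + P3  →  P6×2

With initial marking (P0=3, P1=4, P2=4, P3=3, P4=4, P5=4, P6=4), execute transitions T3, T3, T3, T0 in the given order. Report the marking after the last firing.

step 1: fire T3:  (P0=3, P1=4, P2=4, P3=3, P4=4, P5=4, P6=4) → (P0=2, P1=4, P2=3, P3=2, P4=4, P5=4, P6=6)
step 2: fire T3:  (P0=2, P1=4, P2=3, P3=2, P4=4, P5=4, P6=6) → (P0=1, P1=4, P2=2, P3=1, P4=4, P5=4, P6=8)
step 3: fire T3:  (P0=1, P1=4, P2=2, P3=1, P4=4, P5=4, P6=8) → (P0=0, P1=4, P2=1, P3=0, P4=4, P5=4, P6=10)
step 4: fire T0:  (P0=0, P1=4, P2=1, P3=0, P4=4, P5=4, P6=10) → (P0=1, P1=1, P2=3, P3=0, P4=4, P5=7, P6=10)

(P0=1, P1=1, P2=3, P3=0, P4=4, P5=7, P6=10)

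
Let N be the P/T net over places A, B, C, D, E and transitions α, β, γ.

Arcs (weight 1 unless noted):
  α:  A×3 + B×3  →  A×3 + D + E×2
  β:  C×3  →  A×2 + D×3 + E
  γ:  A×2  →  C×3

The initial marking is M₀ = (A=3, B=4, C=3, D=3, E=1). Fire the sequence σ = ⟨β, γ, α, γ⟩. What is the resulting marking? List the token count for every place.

step 1: fire β:  (A=3, B=4, C=3, D=3, E=1) → (A=5, B=4, C=0, D=6, E=2)
step 2: fire γ:  (A=5, B=4, C=0, D=6, E=2) → (A=3, B=4, C=3, D=6, E=2)
step 3: fire α:  (A=3, B=4, C=3, D=6, E=2) → (A=3, B=1, C=3, D=7, E=4)
step 4: fire γ:  (A=3, B=1, C=3, D=7, E=4) → (A=1, B=1, C=6, D=7, E=4)

(A=1, B=1, C=6, D=7, E=4)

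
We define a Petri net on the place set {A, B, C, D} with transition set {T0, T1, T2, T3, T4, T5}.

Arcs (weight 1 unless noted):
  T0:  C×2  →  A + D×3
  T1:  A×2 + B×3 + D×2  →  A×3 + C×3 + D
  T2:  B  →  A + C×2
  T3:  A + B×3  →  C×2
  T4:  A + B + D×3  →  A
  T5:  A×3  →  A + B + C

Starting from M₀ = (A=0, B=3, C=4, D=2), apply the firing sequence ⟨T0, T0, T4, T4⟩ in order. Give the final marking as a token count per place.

step 1: fire T0:  (A=0, B=3, C=4, D=2) → (A=1, B=3, C=2, D=5)
step 2: fire T0:  (A=1, B=3, C=2, D=5) → (A=2, B=3, C=0, D=8)
step 3: fire T4:  (A=2, B=3, C=0, D=8) → (A=2, B=2, C=0, D=5)
step 4: fire T4:  (A=2, B=2, C=0, D=5) → (A=2, B=1, C=0, D=2)

(A=2, B=1, C=0, D=2)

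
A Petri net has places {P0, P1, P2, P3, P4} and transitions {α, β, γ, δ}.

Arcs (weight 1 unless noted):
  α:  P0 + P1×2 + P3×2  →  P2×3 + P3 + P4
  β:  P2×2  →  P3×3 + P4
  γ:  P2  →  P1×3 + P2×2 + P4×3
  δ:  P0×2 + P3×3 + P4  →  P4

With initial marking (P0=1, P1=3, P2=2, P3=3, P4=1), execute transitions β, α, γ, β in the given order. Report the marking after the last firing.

step 1: fire β:  (P0=1, P1=3, P2=2, P3=3, P4=1) → (P0=1, P1=3, P2=0, P3=6, P4=2)
step 2: fire α:  (P0=1, P1=3, P2=0, P3=6, P4=2) → (P0=0, P1=1, P2=3, P3=5, P4=3)
step 3: fire γ:  (P0=0, P1=1, P2=3, P3=5, P4=3) → (P0=0, P1=4, P2=4, P3=5, P4=6)
step 4: fire β:  (P0=0, P1=4, P2=4, P3=5, P4=6) → (P0=0, P1=4, P2=2, P3=8, P4=7)

(P0=0, P1=4, P2=2, P3=8, P4=7)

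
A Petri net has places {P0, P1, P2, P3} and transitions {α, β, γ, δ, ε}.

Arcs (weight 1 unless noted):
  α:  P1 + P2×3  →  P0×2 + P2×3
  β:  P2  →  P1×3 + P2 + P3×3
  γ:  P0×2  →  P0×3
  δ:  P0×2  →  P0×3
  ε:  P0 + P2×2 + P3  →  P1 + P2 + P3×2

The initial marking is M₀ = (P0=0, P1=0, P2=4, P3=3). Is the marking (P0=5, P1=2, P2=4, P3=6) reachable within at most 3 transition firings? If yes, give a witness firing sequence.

depth 0: 1 marking
depth 1: 2 markings reached so far
depth 2: 4 markings reached so far
depth 3: 9 markings reached so far
target is not among the 9 markings reachable within 3 steps

NO — not reachable within 3 firings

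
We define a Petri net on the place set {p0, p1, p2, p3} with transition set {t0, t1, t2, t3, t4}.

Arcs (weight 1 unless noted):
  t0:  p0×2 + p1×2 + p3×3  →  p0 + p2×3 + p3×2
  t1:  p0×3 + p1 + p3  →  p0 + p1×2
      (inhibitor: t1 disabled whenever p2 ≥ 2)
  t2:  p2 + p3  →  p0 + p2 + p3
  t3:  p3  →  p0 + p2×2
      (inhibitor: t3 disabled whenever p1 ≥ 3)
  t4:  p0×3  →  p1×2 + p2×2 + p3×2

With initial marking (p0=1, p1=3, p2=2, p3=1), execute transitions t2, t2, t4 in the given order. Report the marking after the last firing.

step 1: fire t2:  (p0=1, p1=3, p2=2, p3=1) → (p0=2, p1=3, p2=2, p3=1)
step 2: fire t2:  (p0=2, p1=3, p2=2, p3=1) → (p0=3, p1=3, p2=2, p3=1)
step 3: fire t4:  (p0=3, p1=3, p2=2, p3=1) → (p0=0, p1=5, p2=4, p3=3)

(p0=0, p1=5, p2=4, p3=3)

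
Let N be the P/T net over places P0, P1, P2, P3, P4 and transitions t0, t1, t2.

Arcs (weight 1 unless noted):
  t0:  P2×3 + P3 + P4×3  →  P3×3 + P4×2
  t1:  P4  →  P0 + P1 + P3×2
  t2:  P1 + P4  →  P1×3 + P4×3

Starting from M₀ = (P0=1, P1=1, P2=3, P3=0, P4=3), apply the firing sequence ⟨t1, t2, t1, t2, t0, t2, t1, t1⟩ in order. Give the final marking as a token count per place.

(P0=5, P1=11, P2=0, P3=10, P4=4)

step 1: fire t1:  (P0=1, P1=1, P2=3, P3=0, P4=3) → (P0=2, P1=2, P2=3, P3=2, P4=2)
step 2: fire t2:  (P0=2, P1=2, P2=3, P3=2, P4=2) → (P0=2, P1=4, P2=3, P3=2, P4=4)
step 3: fire t1:  (P0=2, P1=4, P2=3, P3=2, P4=4) → (P0=3, P1=5, P2=3, P3=4, P4=3)
step 4: fire t2:  (P0=3, P1=5, P2=3, P3=4, P4=3) → (P0=3, P1=7, P2=3, P3=4, P4=5)
step 5: fire t0:  (P0=3, P1=7, P2=3, P3=4, P4=5) → (P0=3, P1=7, P2=0, P3=6, P4=4)
step 6: fire t2:  (P0=3, P1=7, P2=0, P3=6, P4=4) → (P0=3, P1=9, P2=0, P3=6, P4=6)
step 7: fire t1:  (P0=3, P1=9, P2=0, P3=6, P4=6) → (P0=4, P1=10, P2=0, P3=8, P4=5)
step 8: fire t1:  (P0=4, P1=10, P2=0, P3=8, P4=5) → (P0=5, P1=11, P2=0, P3=10, P4=4)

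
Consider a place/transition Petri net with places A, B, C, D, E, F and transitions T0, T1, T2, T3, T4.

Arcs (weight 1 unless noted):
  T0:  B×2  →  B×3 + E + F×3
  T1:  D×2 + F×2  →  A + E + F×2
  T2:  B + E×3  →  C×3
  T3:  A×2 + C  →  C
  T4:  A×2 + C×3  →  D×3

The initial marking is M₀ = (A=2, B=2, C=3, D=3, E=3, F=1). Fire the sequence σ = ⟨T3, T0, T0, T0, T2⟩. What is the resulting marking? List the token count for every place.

step 1: fire T3:  (A=2, B=2, C=3, D=3, E=3, F=1) → (A=0, B=2, C=3, D=3, E=3, F=1)
step 2: fire T0:  (A=0, B=2, C=3, D=3, E=3, F=1) → (A=0, B=3, C=3, D=3, E=4, F=4)
step 3: fire T0:  (A=0, B=3, C=3, D=3, E=4, F=4) → (A=0, B=4, C=3, D=3, E=5, F=7)
step 4: fire T0:  (A=0, B=4, C=3, D=3, E=5, F=7) → (A=0, B=5, C=3, D=3, E=6, F=10)
step 5: fire T2:  (A=0, B=5, C=3, D=3, E=6, F=10) → (A=0, B=4, C=6, D=3, E=3, F=10)

(A=0, B=4, C=6, D=3, E=3, F=10)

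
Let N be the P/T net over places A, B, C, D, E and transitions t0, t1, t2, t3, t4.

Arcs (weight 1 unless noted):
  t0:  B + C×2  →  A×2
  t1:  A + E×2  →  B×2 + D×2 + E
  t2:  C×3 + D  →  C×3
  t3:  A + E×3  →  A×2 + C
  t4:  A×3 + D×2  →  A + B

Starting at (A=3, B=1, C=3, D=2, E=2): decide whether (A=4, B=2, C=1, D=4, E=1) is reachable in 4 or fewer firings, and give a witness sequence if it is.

YES — reachable via ⟨t0, t1⟩ (2 firings)

step 1: fire t0:  (A=3, B=1, C=3, D=2, E=2) → (A=5, B=0, C=1, D=2, E=2)
step 2: fire t1:  (A=5, B=0, C=1, D=2, E=2) → (A=4, B=2, C=1, D=4, E=1)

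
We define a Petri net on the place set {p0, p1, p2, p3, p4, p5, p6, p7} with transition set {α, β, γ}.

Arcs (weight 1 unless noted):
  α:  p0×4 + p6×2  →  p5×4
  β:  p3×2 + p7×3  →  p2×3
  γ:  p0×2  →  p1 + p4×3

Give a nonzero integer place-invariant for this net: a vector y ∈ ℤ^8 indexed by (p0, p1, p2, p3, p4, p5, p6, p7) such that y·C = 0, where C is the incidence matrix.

y = (p0:0, p1:0, p2:2, p3:3, p4:0, p5:0, p6:0, p7:0)

Incidence matrix C (rows=places, cols=transitions):
        α    β    γ
   p0  -4    0   -2
   p1   0    0    1
   p2   0    3    0
   p3   0   -2    0
   p4   0    0    3
   p5   4    0    0
   p6  -2    0    0
   p7   0   -3    0

Candidate y = [0, 0, 2, 3, 0, 0, 0, 0]; check y·C column-wise:
  col α: 0·-4 + 2·0 + 3·0 + 0·4 + 0·-2 = 0
  col β: 2·3 + 3·-2 + 0·-3 = 0
  col γ: 0·-2 + 0·1 + 2·0 + 3·0 + 0·3 = 0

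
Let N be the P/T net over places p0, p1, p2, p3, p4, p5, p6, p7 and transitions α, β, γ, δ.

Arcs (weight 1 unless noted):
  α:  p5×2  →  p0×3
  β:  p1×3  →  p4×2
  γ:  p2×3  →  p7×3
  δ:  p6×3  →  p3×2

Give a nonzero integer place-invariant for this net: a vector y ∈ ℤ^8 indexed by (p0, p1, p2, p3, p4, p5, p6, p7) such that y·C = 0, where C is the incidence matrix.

y = (p0:0, p1:2, p2:0, p3:0, p4:3, p5:0, p6:0, p7:0)

Incidence matrix C (rows=places, cols=transitions):
        α    β    γ    δ
   p0   3    0    0    0
   p1   0   -3    0    0
   p2   0    0   -3    0
   p3   0    0    0    2
   p4   0    2    0    0
   p5  -2    0    0    0
   p6   0    0    0   -3
   p7   0    0    3    0

Candidate y = [0, 2, 0, 0, 3, 0, 0, 0]; check y·C column-wise:
  col α: 0·3 + 2·0 + 3·0 + 0·-2 = 0
  col β: 2·-3 + 3·2 = 0
  col γ: 2·0 + 0·-3 + 3·0 + 0·3 = 0
  col δ: 2·0 + 0·2 + 3·0 + 0·-3 = 0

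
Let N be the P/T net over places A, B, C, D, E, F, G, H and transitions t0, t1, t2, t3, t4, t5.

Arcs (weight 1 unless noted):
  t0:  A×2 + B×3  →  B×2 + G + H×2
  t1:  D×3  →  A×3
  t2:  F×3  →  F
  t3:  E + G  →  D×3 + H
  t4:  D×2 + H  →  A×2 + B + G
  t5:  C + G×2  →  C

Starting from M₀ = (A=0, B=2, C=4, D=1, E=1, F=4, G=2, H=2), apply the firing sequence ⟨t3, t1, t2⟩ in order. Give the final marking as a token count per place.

step 1: fire t3:  (A=0, B=2, C=4, D=1, E=1, F=4, G=2, H=2) → (A=0, B=2, C=4, D=4, E=0, F=4, G=1, H=3)
step 2: fire t1:  (A=0, B=2, C=4, D=4, E=0, F=4, G=1, H=3) → (A=3, B=2, C=4, D=1, E=0, F=4, G=1, H=3)
step 3: fire t2:  (A=3, B=2, C=4, D=1, E=0, F=4, G=1, H=3) → (A=3, B=2, C=4, D=1, E=0, F=2, G=1, H=3)

(A=3, B=2, C=4, D=1, E=0, F=2, G=1, H=3)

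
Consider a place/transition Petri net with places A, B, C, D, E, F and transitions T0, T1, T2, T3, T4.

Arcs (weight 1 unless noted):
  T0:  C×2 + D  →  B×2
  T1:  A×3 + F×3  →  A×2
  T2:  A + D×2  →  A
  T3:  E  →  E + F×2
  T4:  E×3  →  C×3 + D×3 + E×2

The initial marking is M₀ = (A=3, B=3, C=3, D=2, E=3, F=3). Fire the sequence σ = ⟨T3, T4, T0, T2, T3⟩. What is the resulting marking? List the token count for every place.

step 1: fire T3:  (A=3, B=3, C=3, D=2, E=3, F=3) → (A=3, B=3, C=3, D=2, E=3, F=5)
step 2: fire T4:  (A=3, B=3, C=3, D=2, E=3, F=5) → (A=3, B=3, C=6, D=5, E=2, F=5)
step 3: fire T0:  (A=3, B=3, C=6, D=5, E=2, F=5) → (A=3, B=5, C=4, D=4, E=2, F=5)
step 4: fire T2:  (A=3, B=5, C=4, D=4, E=2, F=5) → (A=3, B=5, C=4, D=2, E=2, F=5)
step 5: fire T3:  (A=3, B=5, C=4, D=2, E=2, F=5) → (A=3, B=5, C=4, D=2, E=2, F=7)

(A=3, B=5, C=4, D=2, E=2, F=7)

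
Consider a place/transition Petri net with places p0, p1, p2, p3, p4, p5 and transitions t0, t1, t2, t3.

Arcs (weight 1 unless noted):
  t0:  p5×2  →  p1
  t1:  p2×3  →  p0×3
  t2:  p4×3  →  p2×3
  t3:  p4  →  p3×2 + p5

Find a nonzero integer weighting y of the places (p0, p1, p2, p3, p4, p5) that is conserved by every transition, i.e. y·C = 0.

y = (p0:2, p1:0, p2:2, p3:1, p4:2, p5:0)

Incidence matrix C (rows=places, cols=transitions):
       t0   t1   t2   t3
   p0   0    3    0    0
   p1   1    0    0    0
   p2   0   -3    3    0
   p3   0    0    0    2
   p4   0    0   -3   -1
   p5  -2    0    0    1

Candidate y = [2, 0, 2, 1, 2, 0]; check y·C column-wise:
  col t0: 2·0 + 0·1 + 2·0 + 1·0 + 2·0 + 0·-2 = 0
  col t1: 2·3 + 2·-3 + 1·0 + 2·0 = 0
  col t2: 2·0 + 2·3 + 1·0 + 2·-3 = 0
  col t3: 2·0 + 2·0 + 1·2 + 2·-1 + 0·1 = 0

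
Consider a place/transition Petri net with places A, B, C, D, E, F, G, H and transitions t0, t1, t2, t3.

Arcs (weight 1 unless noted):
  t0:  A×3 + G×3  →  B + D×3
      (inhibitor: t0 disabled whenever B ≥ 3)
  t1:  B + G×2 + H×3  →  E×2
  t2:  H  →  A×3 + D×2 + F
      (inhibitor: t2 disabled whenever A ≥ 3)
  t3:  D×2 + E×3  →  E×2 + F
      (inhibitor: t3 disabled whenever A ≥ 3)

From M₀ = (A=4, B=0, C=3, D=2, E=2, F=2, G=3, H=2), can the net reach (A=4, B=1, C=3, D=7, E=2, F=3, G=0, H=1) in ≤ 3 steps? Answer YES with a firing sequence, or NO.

YES — reachable via ⟨t0, t2⟩ (2 firings)

step 1: fire t0:  (A=4, B=0, C=3, D=2, E=2, F=2, G=3, H=2) → (A=1, B=1, C=3, D=5, E=2, F=2, G=0, H=2)
step 2: fire t2:  (A=1, B=1, C=3, D=5, E=2, F=2, G=0, H=2) → (A=4, B=1, C=3, D=7, E=2, F=3, G=0, H=1)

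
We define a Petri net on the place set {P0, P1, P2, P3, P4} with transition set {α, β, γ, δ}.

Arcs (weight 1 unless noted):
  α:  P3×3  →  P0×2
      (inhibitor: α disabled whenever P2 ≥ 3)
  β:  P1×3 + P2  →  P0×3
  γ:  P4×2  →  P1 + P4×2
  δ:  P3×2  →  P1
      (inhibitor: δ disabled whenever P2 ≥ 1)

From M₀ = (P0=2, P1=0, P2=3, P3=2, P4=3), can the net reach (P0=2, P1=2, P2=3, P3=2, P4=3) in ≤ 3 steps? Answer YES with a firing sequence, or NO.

step 1: fire γ:  (P0=2, P1=0, P2=3, P3=2, P4=3) → (P0=2, P1=1, P2=3, P3=2, P4=3)
step 2: fire γ:  (P0=2, P1=1, P2=3, P3=2, P4=3) → (P0=2, P1=2, P2=3, P3=2, P4=3)

YES — reachable via ⟨γ, γ⟩ (2 firings)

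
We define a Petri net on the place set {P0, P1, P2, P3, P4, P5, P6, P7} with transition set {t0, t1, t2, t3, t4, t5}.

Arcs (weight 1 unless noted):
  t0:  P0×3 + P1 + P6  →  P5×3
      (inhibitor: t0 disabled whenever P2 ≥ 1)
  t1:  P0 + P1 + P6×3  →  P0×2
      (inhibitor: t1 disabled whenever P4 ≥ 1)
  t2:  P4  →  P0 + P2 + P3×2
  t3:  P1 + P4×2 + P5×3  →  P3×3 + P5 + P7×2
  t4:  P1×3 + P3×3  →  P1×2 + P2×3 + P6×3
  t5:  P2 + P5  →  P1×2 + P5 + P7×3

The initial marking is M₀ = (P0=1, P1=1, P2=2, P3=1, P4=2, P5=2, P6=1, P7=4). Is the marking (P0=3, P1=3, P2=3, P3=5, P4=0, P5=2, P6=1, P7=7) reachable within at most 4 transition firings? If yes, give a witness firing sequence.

YES — reachable via ⟨t2, t2, t5⟩ (3 firings)

step 1: fire t2:  (P0=1, P1=1, P2=2, P3=1, P4=2, P5=2, P6=1, P7=4) → (P0=2, P1=1, P2=3, P3=3, P4=1, P5=2, P6=1, P7=4)
step 2: fire t2:  (P0=2, P1=1, P2=3, P3=3, P4=1, P5=2, P6=1, P7=4) → (P0=3, P1=1, P2=4, P3=5, P4=0, P5=2, P6=1, P7=4)
step 3: fire t5:  (P0=3, P1=1, P2=4, P3=5, P4=0, P5=2, P6=1, P7=4) → (P0=3, P1=3, P2=3, P3=5, P4=0, P5=2, P6=1, P7=7)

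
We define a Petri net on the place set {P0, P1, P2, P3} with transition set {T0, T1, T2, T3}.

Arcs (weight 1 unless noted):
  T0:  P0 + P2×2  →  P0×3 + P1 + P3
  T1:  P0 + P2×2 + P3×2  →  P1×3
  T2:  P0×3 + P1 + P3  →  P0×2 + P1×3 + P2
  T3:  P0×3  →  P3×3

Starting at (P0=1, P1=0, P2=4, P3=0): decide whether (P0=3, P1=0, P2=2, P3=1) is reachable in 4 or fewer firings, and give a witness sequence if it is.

NO — not reachable within 4 firings

depth 0: 1 marking
depth 1: 2 markings reached so far
depth 2: 5 markings reached so far
depth 3: 7 markings reached so far
depth 4: 9 markings reached so far
target is not among the 9 markings reachable within 4 steps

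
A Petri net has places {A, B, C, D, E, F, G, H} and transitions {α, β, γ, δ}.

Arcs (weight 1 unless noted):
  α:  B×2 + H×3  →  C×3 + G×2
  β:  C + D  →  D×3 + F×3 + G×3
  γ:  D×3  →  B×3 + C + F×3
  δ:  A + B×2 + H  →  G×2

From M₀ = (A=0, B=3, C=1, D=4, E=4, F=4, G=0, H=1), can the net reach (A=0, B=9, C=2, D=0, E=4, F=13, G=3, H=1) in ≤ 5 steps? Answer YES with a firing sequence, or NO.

YES — reachable via ⟨β, γ, γ⟩ (3 firings)

step 1: fire β:  (A=0, B=3, C=1, D=4, E=4, F=4, G=0, H=1) → (A=0, B=3, C=0, D=6, E=4, F=7, G=3, H=1)
step 2: fire γ:  (A=0, B=3, C=0, D=6, E=4, F=7, G=3, H=1) → (A=0, B=6, C=1, D=3, E=4, F=10, G=3, H=1)
step 3: fire γ:  (A=0, B=6, C=1, D=3, E=4, F=10, G=3, H=1) → (A=0, B=9, C=2, D=0, E=4, F=13, G=3, H=1)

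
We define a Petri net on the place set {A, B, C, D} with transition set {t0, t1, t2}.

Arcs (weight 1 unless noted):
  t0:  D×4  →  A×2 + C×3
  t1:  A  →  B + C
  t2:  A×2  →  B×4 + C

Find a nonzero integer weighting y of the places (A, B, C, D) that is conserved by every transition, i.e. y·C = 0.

y = (A:3, B:1, C:2, D:3)

Incidence matrix C (rows=places, cols=transitions):
       t0   t1   t2
    A   2   -1   -2
    B   0    1    4
    C   3    1    1
    D  -4    0    0

Candidate y = [3, 1, 2, 3]; check y·C column-wise:
  col t0: 3·2 + 1·0 + 2·3 + 3·-4 = 0
  col t1: 3·-1 + 1·1 + 2·1 + 3·0 = 0
  col t2: 3·-2 + 1·4 + 2·1 + 3·0 = 0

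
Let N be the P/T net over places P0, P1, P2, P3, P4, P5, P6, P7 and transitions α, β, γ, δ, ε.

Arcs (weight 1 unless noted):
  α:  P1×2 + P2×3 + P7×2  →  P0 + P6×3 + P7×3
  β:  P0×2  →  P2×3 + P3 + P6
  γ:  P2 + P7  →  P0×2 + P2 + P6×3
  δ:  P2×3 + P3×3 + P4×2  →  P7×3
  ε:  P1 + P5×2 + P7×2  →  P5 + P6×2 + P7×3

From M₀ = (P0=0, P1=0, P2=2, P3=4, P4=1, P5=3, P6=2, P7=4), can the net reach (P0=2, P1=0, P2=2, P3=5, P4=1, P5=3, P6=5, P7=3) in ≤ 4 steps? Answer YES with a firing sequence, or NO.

depth 0: 1 marking
depth 1: 2 markings reached so far
depth 2: 4 markings reached so far
depth 3: 6 markings reached so far
depth 4: 9 markings reached so far
target is not among the 9 markings reachable within 4 steps

NO — not reachable within 4 firings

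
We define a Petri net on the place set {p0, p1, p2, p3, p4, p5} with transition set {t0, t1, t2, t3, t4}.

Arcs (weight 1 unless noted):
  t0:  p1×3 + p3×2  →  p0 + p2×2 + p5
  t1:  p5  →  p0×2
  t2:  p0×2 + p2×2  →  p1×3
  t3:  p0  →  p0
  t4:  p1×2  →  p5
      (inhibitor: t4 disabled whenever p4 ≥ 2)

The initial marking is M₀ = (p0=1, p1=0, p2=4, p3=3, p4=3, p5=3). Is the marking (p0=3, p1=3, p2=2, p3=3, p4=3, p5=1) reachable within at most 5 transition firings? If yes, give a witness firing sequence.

YES — reachable via ⟨t1, t1, t2⟩ (3 firings)

step 1: fire t1:  (p0=1, p1=0, p2=4, p3=3, p4=3, p5=3) → (p0=3, p1=0, p2=4, p3=3, p4=3, p5=2)
step 2: fire t1:  (p0=3, p1=0, p2=4, p3=3, p4=3, p5=2) → (p0=5, p1=0, p2=4, p3=3, p4=3, p5=1)
step 3: fire t2:  (p0=5, p1=0, p2=4, p3=3, p4=3, p5=1) → (p0=3, p1=3, p2=2, p3=3, p4=3, p5=1)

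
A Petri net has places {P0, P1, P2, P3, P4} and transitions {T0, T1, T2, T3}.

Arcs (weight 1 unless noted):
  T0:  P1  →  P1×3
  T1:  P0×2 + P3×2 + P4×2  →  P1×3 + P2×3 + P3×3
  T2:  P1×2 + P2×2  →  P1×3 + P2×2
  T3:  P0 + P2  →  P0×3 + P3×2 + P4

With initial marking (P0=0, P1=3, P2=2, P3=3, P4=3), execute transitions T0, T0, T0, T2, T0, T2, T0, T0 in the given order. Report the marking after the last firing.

step 1: fire T0:  (P0=0, P1=3, P2=2, P3=3, P4=3) → (P0=0, P1=5, P2=2, P3=3, P4=3)
step 2: fire T0:  (P0=0, P1=5, P2=2, P3=3, P4=3) → (P0=0, P1=7, P2=2, P3=3, P4=3)
step 3: fire T0:  (P0=0, P1=7, P2=2, P3=3, P4=3) → (P0=0, P1=9, P2=2, P3=3, P4=3)
step 4: fire T2:  (P0=0, P1=9, P2=2, P3=3, P4=3) → (P0=0, P1=10, P2=2, P3=3, P4=3)
step 5: fire T0:  (P0=0, P1=10, P2=2, P3=3, P4=3) → (P0=0, P1=12, P2=2, P3=3, P4=3)
step 6: fire T2:  (P0=0, P1=12, P2=2, P3=3, P4=3) → (P0=0, P1=13, P2=2, P3=3, P4=3)
step 7: fire T0:  (P0=0, P1=13, P2=2, P3=3, P4=3) → (P0=0, P1=15, P2=2, P3=3, P4=3)
step 8: fire T0:  (P0=0, P1=15, P2=2, P3=3, P4=3) → (P0=0, P1=17, P2=2, P3=3, P4=3)

(P0=0, P1=17, P2=2, P3=3, P4=3)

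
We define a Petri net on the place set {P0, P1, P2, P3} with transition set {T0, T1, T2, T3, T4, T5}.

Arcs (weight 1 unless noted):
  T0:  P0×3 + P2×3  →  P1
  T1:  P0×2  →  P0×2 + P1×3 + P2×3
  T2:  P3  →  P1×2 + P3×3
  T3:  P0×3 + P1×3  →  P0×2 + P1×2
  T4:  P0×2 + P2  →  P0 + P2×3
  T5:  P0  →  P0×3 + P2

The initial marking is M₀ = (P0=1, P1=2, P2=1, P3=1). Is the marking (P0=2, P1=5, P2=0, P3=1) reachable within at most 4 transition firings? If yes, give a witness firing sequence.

NO — not reachable within 4 firings

depth 0: 1 marking
depth 1: 3 markings reached so far
depth 2: 8 markings reached so far
depth 3: 23 markings reached so far
depth 4: 56 markings reached so far
target is not among the 56 markings reachable within 4 steps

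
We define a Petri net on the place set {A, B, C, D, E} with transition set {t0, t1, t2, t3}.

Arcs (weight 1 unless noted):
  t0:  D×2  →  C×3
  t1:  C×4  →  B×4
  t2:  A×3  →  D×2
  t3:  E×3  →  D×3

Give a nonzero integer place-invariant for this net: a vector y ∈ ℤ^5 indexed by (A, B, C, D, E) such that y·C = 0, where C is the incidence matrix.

Incidence matrix C (rows=places, cols=transitions):
       t0   t1   t2   t3
    A   0    0   -3    0
    B   0    4    0    0
    C   3   -4    0    0
    D  -2    0    2    3
    E   0    0    0   -3

Candidate y = [2, 2, 2, 3, 3]; check y·C column-wise:
  col t0: 2·0 + 2·0 + 2·3 + 3·-2 + 3·0 = 0
  col t1: 2·0 + 2·4 + 2·-4 + 3·0 + 3·0 = 0
  col t2: 2·-3 + 2·0 + 2·0 + 3·2 + 3·0 = 0
  col t3: 2·0 + 2·0 + 2·0 + 3·3 + 3·-3 = 0

y = (A:2, B:2, C:2, D:3, E:3)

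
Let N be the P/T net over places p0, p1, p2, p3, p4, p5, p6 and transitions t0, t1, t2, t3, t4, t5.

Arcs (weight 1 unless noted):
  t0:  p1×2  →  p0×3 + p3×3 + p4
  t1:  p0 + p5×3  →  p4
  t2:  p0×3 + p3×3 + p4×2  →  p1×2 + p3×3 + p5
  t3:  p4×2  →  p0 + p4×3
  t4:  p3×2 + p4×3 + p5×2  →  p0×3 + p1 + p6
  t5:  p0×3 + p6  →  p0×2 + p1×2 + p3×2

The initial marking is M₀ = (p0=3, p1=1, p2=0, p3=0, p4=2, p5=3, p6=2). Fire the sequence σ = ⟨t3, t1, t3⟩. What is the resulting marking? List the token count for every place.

(p0=4, p1=1, p2=0, p3=0, p4=5, p5=0, p6=2)

step 1: fire t3:  (p0=3, p1=1, p2=0, p3=0, p4=2, p5=3, p6=2) → (p0=4, p1=1, p2=0, p3=0, p4=3, p5=3, p6=2)
step 2: fire t1:  (p0=4, p1=1, p2=0, p3=0, p4=3, p5=3, p6=2) → (p0=3, p1=1, p2=0, p3=0, p4=4, p5=0, p6=2)
step 3: fire t3:  (p0=3, p1=1, p2=0, p3=0, p4=4, p5=0, p6=2) → (p0=4, p1=1, p2=0, p3=0, p4=5, p5=0, p6=2)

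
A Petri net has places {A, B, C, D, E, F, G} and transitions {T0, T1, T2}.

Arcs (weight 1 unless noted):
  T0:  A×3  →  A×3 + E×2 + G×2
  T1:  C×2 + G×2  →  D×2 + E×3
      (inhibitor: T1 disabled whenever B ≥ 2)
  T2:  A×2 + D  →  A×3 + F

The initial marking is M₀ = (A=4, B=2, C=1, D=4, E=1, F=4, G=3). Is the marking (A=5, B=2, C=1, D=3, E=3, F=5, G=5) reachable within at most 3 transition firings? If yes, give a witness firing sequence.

YES — reachable via ⟨T0, T2⟩ (2 firings)

step 1: fire T0:  (A=4, B=2, C=1, D=4, E=1, F=4, G=3) → (A=4, B=2, C=1, D=4, E=3, F=4, G=5)
step 2: fire T2:  (A=4, B=2, C=1, D=4, E=3, F=4, G=5) → (A=5, B=2, C=1, D=3, E=3, F=5, G=5)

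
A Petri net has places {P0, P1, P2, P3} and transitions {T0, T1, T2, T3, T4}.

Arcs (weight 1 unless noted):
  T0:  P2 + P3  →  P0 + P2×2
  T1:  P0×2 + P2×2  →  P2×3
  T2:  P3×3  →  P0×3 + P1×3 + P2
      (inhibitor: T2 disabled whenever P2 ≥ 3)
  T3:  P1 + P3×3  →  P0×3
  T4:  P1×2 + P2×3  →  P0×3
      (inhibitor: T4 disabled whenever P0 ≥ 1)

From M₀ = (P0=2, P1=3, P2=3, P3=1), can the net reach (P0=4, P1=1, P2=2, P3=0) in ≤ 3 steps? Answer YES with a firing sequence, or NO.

YES — reachable via ⟨T1, T4, T0⟩ (3 firings)

step 1: fire T1:  (P0=2, P1=3, P2=3, P3=1) → (P0=0, P1=3, P2=4, P3=1)
step 2: fire T4:  (P0=0, P1=3, P2=4, P3=1) → (P0=3, P1=1, P2=1, P3=1)
step 3: fire T0:  (P0=3, P1=1, P2=1, P3=1) → (P0=4, P1=1, P2=2, P3=0)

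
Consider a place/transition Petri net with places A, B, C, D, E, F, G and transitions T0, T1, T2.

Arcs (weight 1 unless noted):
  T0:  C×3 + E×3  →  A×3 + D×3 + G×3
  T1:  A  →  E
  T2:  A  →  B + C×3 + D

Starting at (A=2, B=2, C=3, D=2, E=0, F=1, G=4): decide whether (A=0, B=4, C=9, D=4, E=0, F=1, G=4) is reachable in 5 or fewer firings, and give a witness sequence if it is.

YES — reachable via ⟨T2, T2⟩ (2 firings)

step 1: fire T2:  (A=2, B=2, C=3, D=2, E=0, F=1, G=4) → (A=1, B=3, C=6, D=3, E=0, F=1, G=4)
step 2: fire T2:  (A=1, B=3, C=6, D=3, E=0, F=1, G=4) → (A=0, B=4, C=9, D=4, E=0, F=1, G=4)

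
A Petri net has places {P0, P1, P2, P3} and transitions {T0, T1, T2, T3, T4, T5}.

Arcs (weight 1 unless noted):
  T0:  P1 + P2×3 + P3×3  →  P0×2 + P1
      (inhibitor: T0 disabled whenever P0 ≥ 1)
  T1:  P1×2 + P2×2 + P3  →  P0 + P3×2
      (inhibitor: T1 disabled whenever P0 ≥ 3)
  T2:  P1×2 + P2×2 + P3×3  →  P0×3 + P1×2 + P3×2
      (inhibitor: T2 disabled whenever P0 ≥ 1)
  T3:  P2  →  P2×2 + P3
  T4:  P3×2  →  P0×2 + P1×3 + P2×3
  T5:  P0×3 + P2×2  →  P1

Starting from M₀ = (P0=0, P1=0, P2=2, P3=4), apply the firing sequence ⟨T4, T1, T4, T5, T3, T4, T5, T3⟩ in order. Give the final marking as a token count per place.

step 1: fire T4:  (P0=0, P1=0, P2=2, P3=4) → (P0=2, P1=3, P2=5, P3=2)
step 2: fire T1:  (P0=2, P1=3, P2=5, P3=2) → (P0=3, P1=1, P2=3, P3=3)
step 3: fire T4:  (P0=3, P1=1, P2=3, P3=3) → (P0=5, P1=4, P2=6, P3=1)
step 4: fire T5:  (P0=5, P1=4, P2=6, P3=1) → (P0=2, P1=5, P2=4, P3=1)
step 5: fire T3:  (P0=2, P1=5, P2=4, P3=1) → (P0=2, P1=5, P2=5, P3=2)
step 6: fire T4:  (P0=2, P1=5, P2=5, P3=2) → (P0=4, P1=8, P2=8, P3=0)
step 7: fire T5:  (P0=4, P1=8, P2=8, P3=0) → (P0=1, P1=9, P2=6, P3=0)
step 8: fire T3:  (P0=1, P1=9, P2=6, P3=0) → (P0=1, P1=9, P2=7, P3=1)

(P0=1, P1=9, P2=7, P3=1)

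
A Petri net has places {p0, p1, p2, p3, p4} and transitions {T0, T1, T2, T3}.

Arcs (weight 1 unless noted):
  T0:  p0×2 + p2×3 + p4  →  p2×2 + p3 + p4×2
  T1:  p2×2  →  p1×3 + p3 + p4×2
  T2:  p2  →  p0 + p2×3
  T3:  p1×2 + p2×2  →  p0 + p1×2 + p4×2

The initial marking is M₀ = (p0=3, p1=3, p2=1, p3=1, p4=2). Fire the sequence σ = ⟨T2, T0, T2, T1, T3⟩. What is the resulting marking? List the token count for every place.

step 1: fire T2:  (p0=3, p1=3, p2=1, p3=1, p4=2) → (p0=4, p1=3, p2=3, p3=1, p4=2)
step 2: fire T0:  (p0=4, p1=3, p2=3, p3=1, p4=2) → (p0=2, p1=3, p2=2, p3=2, p4=3)
step 3: fire T2:  (p0=2, p1=3, p2=2, p3=2, p4=3) → (p0=3, p1=3, p2=4, p3=2, p4=3)
step 4: fire T1:  (p0=3, p1=3, p2=4, p3=2, p4=3) → (p0=3, p1=6, p2=2, p3=3, p4=5)
step 5: fire T3:  (p0=3, p1=6, p2=2, p3=3, p4=5) → (p0=4, p1=6, p2=0, p3=3, p4=7)

(p0=4, p1=6, p2=0, p3=3, p4=7)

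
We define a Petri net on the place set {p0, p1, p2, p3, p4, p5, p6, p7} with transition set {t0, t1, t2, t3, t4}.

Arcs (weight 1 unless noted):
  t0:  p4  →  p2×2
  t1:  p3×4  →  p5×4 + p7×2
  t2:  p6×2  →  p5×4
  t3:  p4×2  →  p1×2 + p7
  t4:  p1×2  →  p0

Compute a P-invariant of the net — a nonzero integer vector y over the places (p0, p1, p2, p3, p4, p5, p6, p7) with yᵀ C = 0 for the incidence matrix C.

Incidence matrix C (rows=places, cols=transitions):
       t0   t1   t2   t3   t4
   p0   0    0    0    0    1
   p1   0    0    0    2   -2
   p2   2    0    0    0    0
   p3   0   -4    0    0    0
   p4  -1    0    0   -2    0
   p5   0    4    4    0    0
   p6   0    0   -2    0    0
   p7   0    2    0    1    0

Candidate y = [4, 2, 1, 0, 2, 0, 0, 0]; check y·C column-wise:
  col t0: 4·0 + 2·0 + 1·2 + 2·-1 = 0
  col t1: 4·0 + 2·0 + 1·0 + 0·-4 + 2·0 + 0·4 + 0·2 = 0
  col t2: 4·0 + 2·0 + 1·0 + 2·0 + 0·4 + 0·-2 = 0
  col t3: 4·0 + 2·2 + 1·0 + 2·-2 + 0·1 = 0
  col t4: 4·1 + 2·-2 + 1·0 + 2·0 = 0

y = (p0:4, p1:2, p2:1, p3:0, p4:2, p5:0, p6:0, p7:0)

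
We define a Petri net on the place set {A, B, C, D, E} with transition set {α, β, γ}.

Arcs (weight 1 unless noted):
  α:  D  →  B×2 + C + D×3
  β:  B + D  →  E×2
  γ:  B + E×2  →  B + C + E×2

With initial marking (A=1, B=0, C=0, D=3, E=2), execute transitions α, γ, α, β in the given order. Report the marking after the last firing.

step 1: fire α:  (A=1, B=0, C=0, D=3, E=2) → (A=1, B=2, C=1, D=5, E=2)
step 2: fire γ:  (A=1, B=2, C=1, D=5, E=2) → (A=1, B=2, C=2, D=5, E=2)
step 3: fire α:  (A=1, B=2, C=2, D=5, E=2) → (A=1, B=4, C=3, D=7, E=2)
step 4: fire β:  (A=1, B=4, C=3, D=7, E=2) → (A=1, B=3, C=3, D=6, E=4)

(A=1, B=3, C=3, D=6, E=4)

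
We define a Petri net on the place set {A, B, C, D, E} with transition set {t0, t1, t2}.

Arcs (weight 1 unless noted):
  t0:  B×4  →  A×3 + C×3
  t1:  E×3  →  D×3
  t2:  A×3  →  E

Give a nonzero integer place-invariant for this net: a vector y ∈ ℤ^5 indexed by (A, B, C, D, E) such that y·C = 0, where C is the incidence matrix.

Incidence matrix C (rows=places, cols=transitions):
       t0   t1   t2
    A   3    0   -3
    B  -4    0    0
    C   3    0    0
    D   0    3    0
    E   0   -3    1

Candidate y = [0, 3, 4, 0, 0]; check y·C column-wise:
  col t0: 0·3 + 3·-4 + 4·3 = 0
  col t1: 3·0 + 4·0 + 0·3 + 0·-3 = 0
  col t2: 0·-3 + 3·0 + 4·0 + 0·1 = 0

y = (A:0, B:3, C:4, D:0, E:0)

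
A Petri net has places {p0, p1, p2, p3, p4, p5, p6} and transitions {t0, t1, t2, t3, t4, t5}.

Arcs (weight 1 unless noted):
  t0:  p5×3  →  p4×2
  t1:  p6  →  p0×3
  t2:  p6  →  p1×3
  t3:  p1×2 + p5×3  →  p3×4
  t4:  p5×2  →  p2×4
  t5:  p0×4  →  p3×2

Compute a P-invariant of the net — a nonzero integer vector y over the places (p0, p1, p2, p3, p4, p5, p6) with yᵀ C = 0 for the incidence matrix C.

Incidence matrix C (rows=places, cols=transitions):
       t0   t1   t2   t3   t4   t5
   p0   0    3    0    0    0   -4
   p1   0    0    3   -2    0    0
   p2   0    0    0    0    4    0
   p3   0    0    0    4    0    2
   p4   2    0    0    0    0    0
   p5  -3    0    0   -3   -2    0
   p6   0   -1   -1    0    0    0

Candidate y = [1, 1, 1, 2, 3, 2, 3]; check y·C column-wise:
  col t0: 1·0 + 1·0 + 1·0 + 2·0 + 3·2 + 2·-3 + 3·0 = 0
  col t1: 1·3 + 1·0 + 1·0 + 2·0 + 3·0 + 2·0 + 3·-1 = 0
  col t2: 1·0 + 1·3 + 1·0 + 2·0 + 3·0 + 2·0 + 3·-1 = 0
  col t3: 1·0 + 1·-2 + 1·0 + 2·4 + 3·0 + 2·-3 + 3·0 = 0
  col t4: 1·0 + 1·0 + 1·4 + 2·0 + 3·0 + 2·-2 + 3·0 = 0
  col t5: 1·-4 + 1·0 + 1·0 + 2·2 + 3·0 + 2·0 + 3·0 = 0

y = (p0:1, p1:1, p2:1, p3:2, p4:3, p5:2, p6:3)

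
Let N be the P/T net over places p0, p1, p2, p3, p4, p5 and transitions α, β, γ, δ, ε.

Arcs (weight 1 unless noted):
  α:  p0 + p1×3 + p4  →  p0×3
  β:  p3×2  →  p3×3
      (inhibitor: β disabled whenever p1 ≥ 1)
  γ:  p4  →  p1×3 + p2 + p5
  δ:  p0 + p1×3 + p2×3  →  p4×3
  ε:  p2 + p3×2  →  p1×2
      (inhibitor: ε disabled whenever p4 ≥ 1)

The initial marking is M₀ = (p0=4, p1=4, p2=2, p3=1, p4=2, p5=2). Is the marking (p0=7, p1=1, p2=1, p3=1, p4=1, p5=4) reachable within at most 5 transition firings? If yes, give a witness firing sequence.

YES — reachable via ⟨α, γ, δ, γ, α⟩ (5 firings)

step 1: fire α:  (p0=4, p1=4, p2=2, p3=1, p4=2, p5=2) → (p0=6, p1=1, p2=2, p3=1, p4=1, p5=2)
step 2: fire γ:  (p0=6, p1=1, p2=2, p3=1, p4=1, p5=2) → (p0=6, p1=4, p2=3, p3=1, p4=0, p5=3)
step 3: fire δ:  (p0=6, p1=4, p2=3, p3=1, p4=0, p5=3) → (p0=5, p1=1, p2=0, p3=1, p4=3, p5=3)
step 4: fire γ:  (p0=5, p1=1, p2=0, p3=1, p4=3, p5=3) → (p0=5, p1=4, p2=1, p3=1, p4=2, p5=4)
step 5: fire α:  (p0=5, p1=4, p2=1, p3=1, p4=2, p5=4) → (p0=7, p1=1, p2=1, p3=1, p4=1, p5=4)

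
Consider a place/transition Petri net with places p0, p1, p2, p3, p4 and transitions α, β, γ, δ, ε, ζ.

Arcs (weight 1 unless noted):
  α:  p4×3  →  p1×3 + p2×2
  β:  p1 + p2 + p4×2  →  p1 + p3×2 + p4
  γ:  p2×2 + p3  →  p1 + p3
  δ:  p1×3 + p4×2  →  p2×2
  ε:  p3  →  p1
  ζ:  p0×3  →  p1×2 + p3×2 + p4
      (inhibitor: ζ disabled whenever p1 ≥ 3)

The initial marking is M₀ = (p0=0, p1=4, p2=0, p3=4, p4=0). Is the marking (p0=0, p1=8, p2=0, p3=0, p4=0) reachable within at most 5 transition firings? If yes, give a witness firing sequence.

YES — reachable via ⟨ε, ε, ε, ε⟩ (4 firings)

step 1: fire ε:  (p0=0, p1=4, p2=0, p3=4, p4=0) → (p0=0, p1=5, p2=0, p3=3, p4=0)
step 2: fire ε:  (p0=0, p1=5, p2=0, p3=3, p4=0) → (p0=0, p1=6, p2=0, p3=2, p4=0)
step 3: fire ε:  (p0=0, p1=6, p2=0, p3=2, p4=0) → (p0=0, p1=7, p2=0, p3=1, p4=0)
step 4: fire ε:  (p0=0, p1=7, p2=0, p3=1, p4=0) → (p0=0, p1=8, p2=0, p3=0, p4=0)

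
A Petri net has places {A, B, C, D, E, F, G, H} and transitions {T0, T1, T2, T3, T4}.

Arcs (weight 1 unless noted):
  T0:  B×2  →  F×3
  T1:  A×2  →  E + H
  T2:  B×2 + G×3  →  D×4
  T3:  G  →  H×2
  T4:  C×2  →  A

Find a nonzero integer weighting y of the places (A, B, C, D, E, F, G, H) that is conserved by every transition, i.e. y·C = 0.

y = (A:2, B:0, C:1, D:0, E:4, F:0, G:0, H:0)

Incidence matrix C (rows=places, cols=transitions):
       T0   T1   T2   T3   T4
    A   0   -2    0    0    1
    B  -2    0   -2    0    0
    C   0    0    0    0   -2
    D   0    0    4    0    0
    E   0    1    0    0    0
    F   3    0    0    0    0
    G   0    0   -3   -1    0
    H   0    1    0    2    0

Candidate y = [2, 0, 1, 0, 4, 0, 0, 0]; check y·C column-wise:
  col T0: 2·0 + 0·-2 + 1·0 + 4·0 + 0·3 = 0
  col T1: 2·-2 + 1·0 + 4·1 + 0·1 = 0
  col T2: 2·0 + 0·-2 + 1·0 + 0·4 + 4·0 + 0·-3 = 0
  col T3: 2·0 + 1·0 + 4·0 + 0·-1 + 0·2 = 0
  col T4: 2·1 + 1·-2 + 4·0 = 0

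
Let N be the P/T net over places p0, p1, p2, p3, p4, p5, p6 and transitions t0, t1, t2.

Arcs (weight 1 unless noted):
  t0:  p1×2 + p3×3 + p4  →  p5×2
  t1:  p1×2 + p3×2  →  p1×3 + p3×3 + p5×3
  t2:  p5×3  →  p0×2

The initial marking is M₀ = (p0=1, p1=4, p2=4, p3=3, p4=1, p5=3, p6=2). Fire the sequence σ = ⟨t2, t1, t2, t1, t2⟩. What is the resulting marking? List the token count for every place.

step 1: fire t2:  (p0=1, p1=4, p2=4, p3=3, p4=1, p5=3, p6=2) → (p0=3, p1=4, p2=4, p3=3, p4=1, p5=0, p6=2)
step 2: fire t1:  (p0=3, p1=4, p2=4, p3=3, p4=1, p5=0, p6=2) → (p0=3, p1=5, p2=4, p3=4, p4=1, p5=3, p6=2)
step 3: fire t2:  (p0=3, p1=5, p2=4, p3=4, p4=1, p5=3, p6=2) → (p0=5, p1=5, p2=4, p3=4, p4=1, p5=0, p6=2)
step 4: fire t1:  (p0=5, p1=5, p2=4, p3=4, p4=1, p5=0, p6=2) → (p0=5, p1=6, p2=4, p3=5, p4=1, p5=3, p6=2)
step 5: fire t2:  (p0=5, p1=6, p2=4, p3=5, p4=1, p5=3, p6=2) → (p0=7, p1=6, p2=4, p3=5, p4=1, p5=0, p6=2)

(p0=7, p1=6, p2=4, p3=5, p4=1, p5=0, p6=2)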